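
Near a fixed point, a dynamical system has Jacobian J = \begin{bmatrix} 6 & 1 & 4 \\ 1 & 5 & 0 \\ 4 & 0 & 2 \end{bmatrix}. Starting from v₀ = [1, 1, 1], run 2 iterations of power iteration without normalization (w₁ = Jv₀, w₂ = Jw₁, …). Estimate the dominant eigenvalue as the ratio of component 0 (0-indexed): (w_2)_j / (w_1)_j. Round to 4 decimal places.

w1 = Jv₀ = (11, 6, 6)
w2 = Jw1 = (96, 41, 56)
Ratio at component: 96 / 11 = 8.7273

λ ≈ 8.7273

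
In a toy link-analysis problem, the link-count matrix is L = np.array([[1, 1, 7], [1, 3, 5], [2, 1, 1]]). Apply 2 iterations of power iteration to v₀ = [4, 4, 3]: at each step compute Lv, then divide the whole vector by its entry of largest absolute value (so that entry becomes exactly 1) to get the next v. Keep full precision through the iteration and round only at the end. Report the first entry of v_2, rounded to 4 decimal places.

0.8376

Lv0 = (29.00000, 31.00000, 15.00000); divide by 31.00000 → v1 = (0.93548, 1.00000, 0.48387)
Lv1 = (5.32258, 6.35484, 3.35484); divide by 6.35484 → v2 = (0.83756, 1.00000, 0.52792)
Requested entry of v2: 165/197 = 0.8376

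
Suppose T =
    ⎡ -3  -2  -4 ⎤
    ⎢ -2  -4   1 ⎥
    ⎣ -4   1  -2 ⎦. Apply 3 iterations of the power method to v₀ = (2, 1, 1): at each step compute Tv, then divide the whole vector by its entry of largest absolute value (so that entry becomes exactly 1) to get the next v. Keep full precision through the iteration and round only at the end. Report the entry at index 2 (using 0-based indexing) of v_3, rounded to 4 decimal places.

Tv0 = (-12.00000, -7.00000, -9.00000); divide by -12.00000 → v1 = (1.00000, 0.58333, 0.75000)
Tv1 = (-7.16667, -3.58333, -4.91667); divide by -7.16667 → v2 = (1.00000, 0.50000, 0.68605)
Tv2 = (-6.74419, -3.31395, -4.87209); divide by -6.74419 → v3 = (1.00000, 0.49138, 0.72241)
Requested entry of v3: -419/-580 = 0.7224

0.7224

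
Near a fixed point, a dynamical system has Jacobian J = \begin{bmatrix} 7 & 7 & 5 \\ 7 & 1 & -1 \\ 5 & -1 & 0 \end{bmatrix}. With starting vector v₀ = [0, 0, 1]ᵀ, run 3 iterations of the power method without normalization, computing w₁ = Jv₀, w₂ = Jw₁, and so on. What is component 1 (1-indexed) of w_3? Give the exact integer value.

564

w1 = Jv₀ = (7·0 + 7·0 + 5·1; 7·0 + 1·0 + (-1)·1; 5·0 + (-1)·0 + 0·1) = (5, -1, 0)
w2 = Jw1 = (7·5 + 7·(-1) + 5·0; 7·5 + 1·(-1) + (-1)·0; 5·5 + (-1)·(-1) + 0·0) = (28, 34, 26)
w3 = Jw2 = (564, 204, 106)
The requested component of w3 is 564.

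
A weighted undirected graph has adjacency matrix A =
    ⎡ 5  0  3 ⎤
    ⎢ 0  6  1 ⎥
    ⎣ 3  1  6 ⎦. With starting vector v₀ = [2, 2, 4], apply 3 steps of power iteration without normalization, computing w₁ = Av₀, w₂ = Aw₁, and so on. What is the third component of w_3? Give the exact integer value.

w1 = Av₀ = (5·2 + 0·2 + 3·4; 0·2 + 6·2 + 1·4; 3·2 + 1·2 + 6·4) = (22, 16, 32)
w2 = Aw1 = (5·22 + 0·16 + 3·32; 0·22 + 6·16 + 1·32; 3·22 + 1·16 + 6·32) = (206, 128, 274)
w3 = Aw2 = (1852, 1042, 2390)
The requested component of w3 is 2390.

2390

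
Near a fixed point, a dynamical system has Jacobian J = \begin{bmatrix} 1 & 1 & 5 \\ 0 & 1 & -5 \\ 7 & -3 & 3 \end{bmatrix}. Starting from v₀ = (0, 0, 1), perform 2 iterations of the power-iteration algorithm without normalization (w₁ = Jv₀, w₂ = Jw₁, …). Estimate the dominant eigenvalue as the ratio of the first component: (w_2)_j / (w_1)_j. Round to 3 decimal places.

w1 = Jv₀ = (1·0 + 1·0 + 5·1; 0·0 + 1·0 + (-5)·1; 7·0 + (-3)·0 + 3·1) = (5, -5, 3)
w2 = Jw1 = (1·5 + 1·(-5) + 5·3; 0·5 + 1·(-5) + (-5)·3; 7·5 + (-3)·(-5) + 3·3) = (15, -20, 59)
Ratio at component: 15 / 5 = 3.000

λ ≈ 3.000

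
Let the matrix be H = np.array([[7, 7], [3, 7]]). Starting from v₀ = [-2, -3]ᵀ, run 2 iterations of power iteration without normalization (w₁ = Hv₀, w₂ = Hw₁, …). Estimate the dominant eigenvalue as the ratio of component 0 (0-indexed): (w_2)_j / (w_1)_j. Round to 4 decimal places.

w1 = Hv₀ = (-35, -27)
w2 = Hw1 = (-434, -294)
Ratio at component: -434 / -35 = 12.4000

λ ≈ 12.4000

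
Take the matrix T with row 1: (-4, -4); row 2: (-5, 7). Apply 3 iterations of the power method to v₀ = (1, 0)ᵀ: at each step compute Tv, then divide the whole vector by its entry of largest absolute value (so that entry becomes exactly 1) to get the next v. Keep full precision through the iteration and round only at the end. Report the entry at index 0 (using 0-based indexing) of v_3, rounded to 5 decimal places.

Tv0 = (-4.000000, -5.000000); divide by -5.000000 → v1 = (0.800000, 1.000000)
Tv1 = (-7.200000, 3.000000); divide by -7.200000 → v2 = (1.000000, -0.416667)
Tv2 = (-2.333333, -7.916667); divide by -7.916667 → v3 = (0.294737, 1.000000)
Requested entry of v3: -84/-285 = 0.29474

0.29474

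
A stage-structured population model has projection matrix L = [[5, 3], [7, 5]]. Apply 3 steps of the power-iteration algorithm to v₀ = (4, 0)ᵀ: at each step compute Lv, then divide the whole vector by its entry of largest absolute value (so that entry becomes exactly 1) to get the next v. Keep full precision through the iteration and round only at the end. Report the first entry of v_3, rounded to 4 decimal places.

0.6548

Lv0 = (20.00000, 28.00000); divide by 28.00000 → v1 = (0.71429, 1.00000)
Lv1 = (6.57143, 10.00000); divide by 10.00000 → v2 = (0.65714, 1.00000)
Lv2 = (6.28571, 9.60000); divide by 9.60000 → v3 = (0.65476, 1.00000)
Requested entry of v3: 1760/2688 = 0.6548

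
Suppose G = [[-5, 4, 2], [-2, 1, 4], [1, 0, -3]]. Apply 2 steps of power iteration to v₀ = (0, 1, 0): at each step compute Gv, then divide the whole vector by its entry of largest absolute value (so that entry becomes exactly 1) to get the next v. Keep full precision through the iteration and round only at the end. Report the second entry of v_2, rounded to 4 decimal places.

Gv0 = (4.00000, 1.00000, 0.00000); divide by 4.00000 → v1 = (1.00000, 0.25000, 0.00000)
Gv1 = (-4.00000, -1.75000, 1.00000); divide by -4.00000 → v2 = (1.00000, 0.43750, -0.25000)
Requested entry of v2: -7/-16 = 0.4375

0.4375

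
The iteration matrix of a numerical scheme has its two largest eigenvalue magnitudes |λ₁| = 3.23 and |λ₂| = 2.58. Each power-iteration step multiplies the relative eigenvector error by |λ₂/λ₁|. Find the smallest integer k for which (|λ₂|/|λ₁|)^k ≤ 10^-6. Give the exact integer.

62

|λ₂/λ₁| = 2.58/3.23 = 0.79876
Need k ≥ ln(10^-6) / ln(0.79876) = -13.8155 / -0.2247 ≈ 61.486
Smallest integer k satisfying the bound: 62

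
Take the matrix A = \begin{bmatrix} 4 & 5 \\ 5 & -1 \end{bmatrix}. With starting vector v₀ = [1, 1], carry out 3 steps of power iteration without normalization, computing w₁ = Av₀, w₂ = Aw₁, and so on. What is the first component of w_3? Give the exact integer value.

w1 = Av₀ = (4·1 + 5·1; 5·1 + (-1)·1) = (9, 4)
w2 = Aw1 = (4·9 + 5·4; 5·9 + (-1)·4) = (56, 41)
w3 = Aw2 = (429, 239)
The requested component of w3 is 429.

429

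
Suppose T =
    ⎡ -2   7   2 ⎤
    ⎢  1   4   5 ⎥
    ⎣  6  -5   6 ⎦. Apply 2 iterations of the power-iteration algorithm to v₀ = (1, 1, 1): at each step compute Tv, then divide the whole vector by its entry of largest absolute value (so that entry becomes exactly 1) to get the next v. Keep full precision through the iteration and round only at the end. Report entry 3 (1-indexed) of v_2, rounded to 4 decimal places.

0.4146

Tv0 = (7.00000, 10.00000, 7.00000); divide by 10.00000 → v1 = (0.70000, 1.00000, 0.70000)
Tv1 = (7.00000, 8.20000, 3.40000); divide by 8.20000 → v2 = (0.85366, 1.00000, 0.41463)
Requested entry of v2: 34/82 = 0.4146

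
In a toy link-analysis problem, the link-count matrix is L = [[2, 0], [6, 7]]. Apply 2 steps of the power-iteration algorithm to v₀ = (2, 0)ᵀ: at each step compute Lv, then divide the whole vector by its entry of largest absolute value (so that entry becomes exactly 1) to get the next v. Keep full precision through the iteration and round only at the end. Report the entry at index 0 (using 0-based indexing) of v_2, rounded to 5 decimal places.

0.07407

Lv0 = (4.000000, 12.000000); divide by 12.000000 → v1 = (0.333333, 1.000000)
Lv1 = (0.666667, 9.000000); divide by 9.000000 → v2 = (0.074074, 1.000000)
Requested entry of v2: 8/108 = 0.07407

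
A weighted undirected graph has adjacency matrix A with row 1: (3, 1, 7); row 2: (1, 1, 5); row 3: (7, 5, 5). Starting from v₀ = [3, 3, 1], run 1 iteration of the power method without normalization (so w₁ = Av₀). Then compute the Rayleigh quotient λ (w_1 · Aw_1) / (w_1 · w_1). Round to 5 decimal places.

λ ≈ 11.76283

w1 = Av₀ = (19, 11, 41)
Aw1 = (355, 235, 393)
w1·Aw1 = 19·355 + 11·235 + 41·393 = 25443; w1·w1 = 19·19 + 11·11 + 41·41 = 2163
λ ≈ 25443/2163 = 11.76283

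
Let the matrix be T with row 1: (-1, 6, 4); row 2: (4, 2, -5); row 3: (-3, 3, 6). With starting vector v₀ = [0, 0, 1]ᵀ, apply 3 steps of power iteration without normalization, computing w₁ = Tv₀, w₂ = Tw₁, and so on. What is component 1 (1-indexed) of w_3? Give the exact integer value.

-98

w1 = Tv₀ = ((-1)·0 + 6·0 + 4·1; 4·0 + 2·0 + (-5)·1; (-3)·0 + 3·0 + 6·1) = (4, -5, 6)
w2 = Tw1 = ((-1)·4 + 6·(-5) + 4·6; 4·4 + 2·(-5) + (-5)·6; (-3)·4 + 3·(-5) + 6·6) = (-10, -24, 9)
w3 = Tw2 = (-98, -133, 12)
The requested component of w3 is -98.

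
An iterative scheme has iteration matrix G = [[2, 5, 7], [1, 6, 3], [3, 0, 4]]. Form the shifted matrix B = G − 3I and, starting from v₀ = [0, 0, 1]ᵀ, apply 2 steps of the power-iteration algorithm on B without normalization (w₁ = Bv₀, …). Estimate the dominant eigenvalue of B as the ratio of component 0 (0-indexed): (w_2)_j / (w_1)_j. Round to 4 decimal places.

B = G − 3I has rows (-1, 5, 7); (1, 3, 3); (3, 0, 1)
w1 = Bv₀ = ((-1)·0 + 5·0 + 7·1; 1·0 + 3·0 + 3·1; 3·0 + 0·0 + 1·1) = (7, 3, 1)
w2 = Bw1 = ((-1)·7 + 5·3 + 7·1; 1·7 + 3·3 + 3·1; 3·7 + 0·3 + 1·1) = (15, 19, 22)
Ratio: 15/7 = 2.1429

2.1429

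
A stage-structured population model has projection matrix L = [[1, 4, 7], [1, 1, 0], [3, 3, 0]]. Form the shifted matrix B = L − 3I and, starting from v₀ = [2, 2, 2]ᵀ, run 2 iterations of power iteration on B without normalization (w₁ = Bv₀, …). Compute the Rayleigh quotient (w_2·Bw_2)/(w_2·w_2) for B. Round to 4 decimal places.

-1.8127

B = L − 3I has rows (-2, 4, 7); (1, -2, 0); (3, 3, -3)
w1 = Bv₀ = (18, -2, 6)
w2 = Bw1 = (-2, 22, 30)
Bw2 = (302, -46, -30)
w2·Bw2 = -2516; w2·w2 = 1388; μ ≈ -2516/1388 = -1.8127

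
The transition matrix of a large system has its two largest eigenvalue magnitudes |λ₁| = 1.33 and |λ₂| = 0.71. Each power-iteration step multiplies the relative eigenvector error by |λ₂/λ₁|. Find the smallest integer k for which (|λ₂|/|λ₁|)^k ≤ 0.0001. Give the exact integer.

|λ₂/λ₁| = 0.71/1.33 = 0.53383
Need k ≥ ln(0.0001) / ln(0.53383) = -9.2103 / -0.6277 ≈ 14.674
Smallest integer k satisfying the bound: 15

15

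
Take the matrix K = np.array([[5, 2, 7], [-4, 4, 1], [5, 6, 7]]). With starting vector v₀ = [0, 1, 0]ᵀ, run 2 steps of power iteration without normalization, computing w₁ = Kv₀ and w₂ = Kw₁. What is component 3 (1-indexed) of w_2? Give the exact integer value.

76

w1 = Kv₀ = (2, 4, 6)
w2 = Kw1 = (60, 14, 76)
The requested component of w2 is 76.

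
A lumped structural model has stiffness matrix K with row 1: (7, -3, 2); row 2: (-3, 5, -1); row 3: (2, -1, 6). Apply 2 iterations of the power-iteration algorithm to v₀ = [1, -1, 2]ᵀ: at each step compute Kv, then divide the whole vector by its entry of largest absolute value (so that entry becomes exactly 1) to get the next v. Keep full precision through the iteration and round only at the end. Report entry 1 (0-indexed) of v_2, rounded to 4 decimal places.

-0.6772

Kv0 = (14.00000, -10.00000, 15.00000); divide by 15.00000 → v1 = (0.93333, -0.66667, 1.00000)
Kv1 = (10.53333, -7.13333, 8.53333); divide by 10.53333 → v2 = (1.00000, -0.67722, 0.81013)
Requested entry of v2: -107/158 = -0.6772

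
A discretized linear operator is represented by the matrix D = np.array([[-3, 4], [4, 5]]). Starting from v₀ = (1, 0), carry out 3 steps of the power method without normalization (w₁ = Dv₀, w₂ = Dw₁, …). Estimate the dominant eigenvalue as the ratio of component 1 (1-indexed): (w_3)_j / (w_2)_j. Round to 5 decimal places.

w1 = Dv₀ = ((-3)·1 + 4·0; 4·1 + 5·0) = (-3, 4)
w2 = Dw1 = ((-3)·(-3) + 4·4; 4·(-3) + 5·4) = (25, 8)
w3 = Dw2 = (-43, 140)
Ratio at component: -43 / 25 = -1.72000

λ ≈ -1.72000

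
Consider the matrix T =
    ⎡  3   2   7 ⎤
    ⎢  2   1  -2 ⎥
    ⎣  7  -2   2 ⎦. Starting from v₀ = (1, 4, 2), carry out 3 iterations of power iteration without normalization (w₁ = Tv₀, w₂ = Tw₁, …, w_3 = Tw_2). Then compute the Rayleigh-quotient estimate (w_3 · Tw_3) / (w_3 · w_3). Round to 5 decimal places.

w1 = Tv₀ = (25, 2, 3)
w2 = Tw1 = (100, 46, 177)
w3 = Tw2 = (1631, -108, 962)
Tw3 = (11411, 1230, 13557)
w3·Tw3 = 1631·11411 + (-108)·1230 + 962·13557 = 31520335; w3·w3 = 1631·1631 + (-108)·(-108) + 962·962 = 3597269
λ ≈ 31520335/3597269 = 8.76230

λ ≈ 8.76230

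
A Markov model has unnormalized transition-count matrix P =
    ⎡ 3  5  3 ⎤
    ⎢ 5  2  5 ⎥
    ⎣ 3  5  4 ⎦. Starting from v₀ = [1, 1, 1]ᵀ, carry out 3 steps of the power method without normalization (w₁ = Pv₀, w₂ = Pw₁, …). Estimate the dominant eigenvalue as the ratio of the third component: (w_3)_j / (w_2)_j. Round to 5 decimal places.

λ ≈ 11.67376

w1 = Pv₀ = (3·1 + 5·1 + 3·1; 5·1 + 2·1 + 5·1; 3·1 + 5·1 + 4·1) = (11, 12, 12)
w2 = Pw1 = (3·11 + 5·12 + 3·12; 5·11 + 2·12 + 5·12; 3·11 + 5·12 + 4·12) = (129, 139, 141)
w3 = Pw2 = (1505, 1628, 1646)
Ratio at component: 1646 / 141 = 11.67376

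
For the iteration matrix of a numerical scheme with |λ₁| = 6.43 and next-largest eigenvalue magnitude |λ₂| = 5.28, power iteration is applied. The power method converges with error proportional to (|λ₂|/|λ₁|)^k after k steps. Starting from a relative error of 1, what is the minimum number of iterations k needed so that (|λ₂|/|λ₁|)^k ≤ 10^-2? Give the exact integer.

24

|λ₂/λ₁| = 5.28/6.43 = 0.82115
Need k ≥ ln(10^-2) / ln(0.82115) = -4.6052 / -0.1970 ≈ 23.371
Smallest integer k satisfying the bound: 24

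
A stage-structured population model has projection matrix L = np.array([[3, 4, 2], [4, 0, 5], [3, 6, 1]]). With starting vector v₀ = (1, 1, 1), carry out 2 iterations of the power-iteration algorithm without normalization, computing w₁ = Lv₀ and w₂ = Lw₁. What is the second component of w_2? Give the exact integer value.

w1 = Lv₀ = (3·1 + 4·1 + 2·1; 4·1 + 0·1 + 5·1; 3·1 + 6·1 + 1·1) = (9, 9, 10)
w2 = Lw1 = (3·9 + 4·9 + 2·10; 4·9 + 0·9 + 5·10; 3·9 + 6·9 + 1·10) = (83, 86, 91)
The requested component of w2 is 86.

86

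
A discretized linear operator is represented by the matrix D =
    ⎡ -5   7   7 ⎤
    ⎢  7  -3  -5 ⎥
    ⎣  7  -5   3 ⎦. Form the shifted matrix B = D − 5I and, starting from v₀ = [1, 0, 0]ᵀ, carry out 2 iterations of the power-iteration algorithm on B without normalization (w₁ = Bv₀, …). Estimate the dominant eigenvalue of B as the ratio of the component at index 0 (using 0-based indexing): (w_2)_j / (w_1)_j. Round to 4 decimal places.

B = D − 5I has rows (-10, 7, 7); (7, -8, -5); (7, -5, -2)
w1 = Bv₀ = ((-10)·1 + 7·0 + 7·0; 7·1 + (-8)·0 + (-5)·0; 7·1 + (-5)·0 + (-2)·0) = (-10, 7, 7)
w2 = Bw1 = ((-10)·(-10) + 7·7 + 7·7; 7·(-10) + (-8)·7 + (-5)·7; 7·(-10) + (-5)·7 + (-2)·7) = (198, -161, -119)
Ratio: 198/-10 = -19.8000

-19.8000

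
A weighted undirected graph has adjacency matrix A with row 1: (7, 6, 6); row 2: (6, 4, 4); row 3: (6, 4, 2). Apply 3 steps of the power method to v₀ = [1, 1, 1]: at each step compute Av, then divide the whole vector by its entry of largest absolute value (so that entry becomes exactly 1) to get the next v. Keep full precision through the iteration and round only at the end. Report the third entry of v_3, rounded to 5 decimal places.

Av0 = (19.000000, 14.000000, 12.000000); divide by 19.000000 → v1 = (1.000000, 0.736842, 0.631579)
Av1 = (15.210526, 11.473684, 10.210526); divide by 15.210526 → v2 = (1.000000, 0.754325, 0.671280)
Av2 = (15.553633, 11.702422, 10.359862); divide by 15.553633 → v3 = (1.000000, 0.752392, 0.666073)
Requested entry of v3: 2994/4495 = 0.66607

0.66607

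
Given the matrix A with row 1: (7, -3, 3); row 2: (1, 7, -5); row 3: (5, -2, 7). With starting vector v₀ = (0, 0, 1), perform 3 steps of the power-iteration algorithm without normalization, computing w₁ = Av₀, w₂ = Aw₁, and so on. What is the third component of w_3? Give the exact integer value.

w1 = Av₀ = (3, -5, 7)
w2 = Aw1 = (57, -67, 74)
w3 = Aw2 = (822, -782, 937)
The requested component of w3 is 937.

937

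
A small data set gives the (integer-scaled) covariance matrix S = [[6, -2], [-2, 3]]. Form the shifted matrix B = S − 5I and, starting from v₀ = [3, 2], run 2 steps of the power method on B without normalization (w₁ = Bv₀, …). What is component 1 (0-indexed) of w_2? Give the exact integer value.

22

B = S − 5I has rows (1, -2); (-2, -2)
w1 = Bv₀ = (-1, -10)
w2 = Bw1 = (19, 22)
Requested component of w2: 22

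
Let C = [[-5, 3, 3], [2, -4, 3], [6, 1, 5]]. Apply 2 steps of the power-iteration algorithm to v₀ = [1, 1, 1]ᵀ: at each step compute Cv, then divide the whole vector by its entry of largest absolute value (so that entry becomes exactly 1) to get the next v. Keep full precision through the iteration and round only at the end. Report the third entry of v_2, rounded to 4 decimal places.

1.0000

Cv0 = (1.00000, 1.00000, 12.00000); divide by 12.00000 → v1 = (0.08333, 0.08333, 1.00000)
Cv1 = (2.83333, 2.83333, 5.58333); divide by 5.58333 → v2 = (0.50746, 0.50746, 1.00000)
Requested entry of v2: 67/67 = 1.0000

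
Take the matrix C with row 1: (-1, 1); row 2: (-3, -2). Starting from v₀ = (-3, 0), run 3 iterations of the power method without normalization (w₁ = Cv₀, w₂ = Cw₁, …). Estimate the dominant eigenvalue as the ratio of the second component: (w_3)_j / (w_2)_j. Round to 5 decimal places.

-1.33333

w1 = Cv₀ = ((-1)·(-3) + 1·0; (-3)·(-3) + (-2)·0) = (3, 9)
w2 = Cw1 = ((-1)·3 + 1·9; (-3)·3 + (-2)·9) = (6, -27)
w3 = Cw2 = (-33, 36)
Ratio at component: 36 / -27 = -1.33333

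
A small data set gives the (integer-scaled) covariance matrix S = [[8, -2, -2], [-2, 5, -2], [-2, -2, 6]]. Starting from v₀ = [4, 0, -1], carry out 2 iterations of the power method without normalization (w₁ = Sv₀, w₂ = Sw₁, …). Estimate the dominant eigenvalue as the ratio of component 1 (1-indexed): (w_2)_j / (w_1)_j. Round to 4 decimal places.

λ ≈ 9.1765

w1 = Sv₀ = (8·4 + (-2)·0 + (-2)·(-1); (-2)·4 + 5·0 + (-2)·(-1); (-2)·4 + (-2)·0 + 6·(-1)) = (34, -6, -14)
w2 = Sw1 = (8·34 + (-2)·(-6) + (-2)·(-14); (-2)·34 + 5·(-6) + (-2)·(-14); (-2)·34 + (-2)·(-6) + 6·(-14)) = (312, -70, -140)
Ratio at component: 312 / 34 = 9.1765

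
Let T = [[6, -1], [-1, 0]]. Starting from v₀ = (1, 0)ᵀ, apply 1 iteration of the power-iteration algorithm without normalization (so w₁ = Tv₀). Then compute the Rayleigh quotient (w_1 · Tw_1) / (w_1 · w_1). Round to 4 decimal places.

w1 = Tv₀ = (6·1 + (-1)·0; (-1)·1 + 0·0) = (6, -1)
Tw1 = (37, -6)
w1·Tw1 = 6·37 + (-1)·(-6) = 228; w1·w1 = 6·6 + (-1)·(-1) = 37
λ ≈ 228/37 = 6.1622

λ ≈ 6.1622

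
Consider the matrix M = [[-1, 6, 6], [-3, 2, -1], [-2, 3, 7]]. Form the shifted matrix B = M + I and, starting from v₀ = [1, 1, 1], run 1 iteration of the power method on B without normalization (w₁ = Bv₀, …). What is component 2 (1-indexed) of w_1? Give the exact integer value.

-1

B = M + I has rows (0, 6, 6); (-3, 3, -1); (-2, 3, 8)
w1 = Bv₀ = (0·1 + 6·1 + 6·1; (-3)·1 + 3·1 + (-1)·1; (-2)·1 + 3·1 + 8·1) = (12, -1, 9)
Requested component of w1: -1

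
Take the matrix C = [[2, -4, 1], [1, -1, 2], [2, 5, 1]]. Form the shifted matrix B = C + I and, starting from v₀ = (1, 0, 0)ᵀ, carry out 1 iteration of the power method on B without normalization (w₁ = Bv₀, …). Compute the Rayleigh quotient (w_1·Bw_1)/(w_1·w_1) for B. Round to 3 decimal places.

μ ≈ 4.143

B = C + I has rows (3, -4, 1); (1, 0, 2); (2, 5, 2)
w1 = Bv₀ = (3·1 + (-4)·0 + 1·0; 1·1 + 0·0 + 2·0; 2·1 + 5·0 + 2·0) = (3, 1, 2)
Bw1 = (7, 7, 15)
w1·Bw1 = 58; w1·w1 = 14; μ ≈ 58/14 = 4.143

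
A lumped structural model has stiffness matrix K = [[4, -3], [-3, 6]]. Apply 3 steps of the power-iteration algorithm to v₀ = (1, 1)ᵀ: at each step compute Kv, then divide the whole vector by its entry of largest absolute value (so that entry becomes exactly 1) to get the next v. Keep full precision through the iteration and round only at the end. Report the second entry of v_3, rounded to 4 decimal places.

Kv0 = (1.00000, 3.00000); divide by 3.00000 → v1 = (0.33333, 1.00000)
Kv1 = (-1.66667, 5.00000); divide by 5.00000 → v2 = (-0.33333, 1.00000)
Kv2 = (-4.33333, 7.00000); divide by 7.00000 → v3 = (-0.61905, 1.00000)
Requested entry of v3: 105/105 = 1.0000

1.0000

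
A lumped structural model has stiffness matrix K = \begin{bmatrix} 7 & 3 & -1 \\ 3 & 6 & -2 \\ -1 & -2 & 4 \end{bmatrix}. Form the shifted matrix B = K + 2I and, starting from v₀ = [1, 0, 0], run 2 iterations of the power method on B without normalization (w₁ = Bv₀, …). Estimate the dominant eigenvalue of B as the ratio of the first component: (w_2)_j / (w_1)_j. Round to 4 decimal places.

B = K + 2I has rows (9, 3, -1); (3, 8, -2); (-1, -2, 6)
w1 = Bv₀ = (9·1 + 3·0 + (-1)·0; 3·1 + 8·0 + (-2)·0; (-1)·1 + (-2)·0 + 6·0) = (9, 3, -1)
w2 = Bw1 = (9·9 + 3·3 + (-1)·(-1); 3·9 + 8·3 + (-2)·(-1); (-1)·9 + (-2)·3 + 6·(-1)) = (91, 53, -21)
Ratio: 91/9 = 10.1111

μ ≈ 10.1111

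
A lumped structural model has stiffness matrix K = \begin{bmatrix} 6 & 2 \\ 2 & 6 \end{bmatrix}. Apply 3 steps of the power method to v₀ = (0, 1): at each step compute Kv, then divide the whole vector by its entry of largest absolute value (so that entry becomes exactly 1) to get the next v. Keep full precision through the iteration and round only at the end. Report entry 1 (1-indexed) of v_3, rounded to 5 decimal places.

Kv0 = (2.000000, 6.000000); divide by 6.000000 → v1 = (0.333333, 1.000000)
Kv1 = (4.000000, 6.666667); divide by 6.666667 → v2 = (0.600000, 1.000000)
Kv2 = (5.600000, 7.200000); divide by 7.200000 → v3 = (0.777778, 1.000000)
Requested entry of v3: 224/288 = 0.77778

0.77778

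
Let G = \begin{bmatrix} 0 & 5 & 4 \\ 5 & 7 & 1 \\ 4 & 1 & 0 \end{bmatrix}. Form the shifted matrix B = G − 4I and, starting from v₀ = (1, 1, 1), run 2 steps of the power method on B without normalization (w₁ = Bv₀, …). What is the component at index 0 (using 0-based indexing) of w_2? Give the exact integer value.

B = G − 4I has rows (-4, 5, 4); (5, 3, 1); (4, 1, -4)
w1 = Bv₀ = (5, 9, 1)
w2 = Bw1 = (29, 53, 25)
Requested component of w2: 29

29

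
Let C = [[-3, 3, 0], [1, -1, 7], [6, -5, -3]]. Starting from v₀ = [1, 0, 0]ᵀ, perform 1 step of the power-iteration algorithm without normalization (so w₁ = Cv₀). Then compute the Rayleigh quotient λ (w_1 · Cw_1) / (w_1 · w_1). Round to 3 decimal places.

w1 = Cv₀ = ((-3)·1 + 3·0 + 0·0; 1·1 + (-1)·0 + 7·0; 6·1 + (-5)·0 + (-3)·0) = (-3, 1, 6)
Cw1 = (12, 38, -41)
w1·Cw1 = (-3)·12 + 1·38 + 6·(-41) = -244; w1·w1 = (-3)·(-3) + 1·1 + 6·6 = 46
λ ≈ -244/46 = -5.304

-5.304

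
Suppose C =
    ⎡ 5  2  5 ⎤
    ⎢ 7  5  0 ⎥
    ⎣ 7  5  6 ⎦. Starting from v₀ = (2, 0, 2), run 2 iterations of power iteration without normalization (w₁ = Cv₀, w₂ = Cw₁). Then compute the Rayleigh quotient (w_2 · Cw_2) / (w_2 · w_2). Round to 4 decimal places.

w1 = Cv₀ = (5·2 + 2·0 + 5·2; 7·2 + 5·0 + 0·2; 7·2 + 5·0 + 6·2) = (20, 14, 26)
w2 = Cw1 = (5·20 + 2·14 + 5·26; 7·20 + 5·14 + 0·26; 7·20 + 5·14 + 6·26) = (258, 210, 366)
Cw2 = (3540, 2856, 5052)
w2·Cw2 = 258·3540 + 210·2856 + 366·5052 = 3362112; w2·w2 = 258·258 + 210·210 + 366·366 = 244620
λ ≈ 3362112/244620 = 13.7442

13.7442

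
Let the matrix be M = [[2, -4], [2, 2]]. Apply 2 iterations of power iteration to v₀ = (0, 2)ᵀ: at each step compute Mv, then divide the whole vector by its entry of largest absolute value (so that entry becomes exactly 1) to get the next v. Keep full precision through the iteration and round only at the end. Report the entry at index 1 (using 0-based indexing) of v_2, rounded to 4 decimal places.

0.2500

Mv0 = (-8.00000, 4.00000); divide by -8.00000 → v1 = (1.00000, -0.50000)
Mv1 = (4.00000, 1.00000); divide by 4.00000 → v2 = (1.00000, 0.25000)
Requested entry of v2: -8/-32 = 0.2500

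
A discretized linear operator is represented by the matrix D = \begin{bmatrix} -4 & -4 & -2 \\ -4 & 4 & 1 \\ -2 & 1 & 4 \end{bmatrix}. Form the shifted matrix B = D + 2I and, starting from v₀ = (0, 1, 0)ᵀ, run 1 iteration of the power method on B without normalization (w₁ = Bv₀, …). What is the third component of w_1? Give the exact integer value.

B = D + 2I has rows (-2, -4, -2); (-4, 6, 1); (-2, 1, 6)
w1 = Bv₀ = ((-2)·0 + (-4)·1 + (-2)·0; (-4)·0 + 6·1 + 1·0; (-2)·0 + 1·1 + 6·0) = (-4, 6, 1)
Requested component of w1: 1

1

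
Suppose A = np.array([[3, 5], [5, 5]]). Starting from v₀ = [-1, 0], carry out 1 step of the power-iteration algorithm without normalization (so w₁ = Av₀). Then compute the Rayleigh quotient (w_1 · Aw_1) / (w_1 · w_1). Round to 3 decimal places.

8.882

w1 = Av₀ = (3·(-1) + 5·0; 5·(-1) + 5·0) = (-3, -5)
Aw1 = (-34, -40)
w1·Aw1 = (-3)·(-34) + (-5)·(-40) = 302; w1·w1 = (-3)·(-3) + (-5)·(-5) = 34
λ ≈ 302/34 = 8.882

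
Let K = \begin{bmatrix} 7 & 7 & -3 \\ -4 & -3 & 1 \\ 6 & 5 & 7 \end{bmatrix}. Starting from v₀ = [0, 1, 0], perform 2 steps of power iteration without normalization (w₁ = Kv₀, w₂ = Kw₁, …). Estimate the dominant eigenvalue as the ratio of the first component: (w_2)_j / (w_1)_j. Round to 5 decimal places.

w1 = Kv₀ = (7, -3, 5)
w2 = Kw1 = (13, -14, 62)
Ratio at component: 13 / 7 = 1.85714

1.85714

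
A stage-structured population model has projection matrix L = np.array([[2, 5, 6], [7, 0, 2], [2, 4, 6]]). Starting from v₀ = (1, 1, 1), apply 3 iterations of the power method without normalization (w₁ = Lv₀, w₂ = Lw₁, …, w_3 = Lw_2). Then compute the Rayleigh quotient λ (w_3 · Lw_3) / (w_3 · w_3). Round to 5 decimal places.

w1 = Lv₀ = (2·1 + 5·1 + 6·1; 7·1 + 0·1 + 2·1; 2·1 + 4·1 + 6·1) = (13, 9, 12)
w2 = Lw1 = (2·13 + 5·9 + 6·12; 7·13 + 0·9 + 2·12; 2·13 + 4·9 + 6·12) = (143, 115, 134)
w3 = Lw2 = (1665, 1269, 1550)
Lw3 = (18975, 14755, 17706)
w3·Lw3 = 1665·18975 + 1269·14755 + 1550·17706 = 77761770; w3·w3 = 1665·1665 + 1269·1269 + 1550·1550 = 6785086
λ ≈ 77761770/6785086 = 11.46069

11.46069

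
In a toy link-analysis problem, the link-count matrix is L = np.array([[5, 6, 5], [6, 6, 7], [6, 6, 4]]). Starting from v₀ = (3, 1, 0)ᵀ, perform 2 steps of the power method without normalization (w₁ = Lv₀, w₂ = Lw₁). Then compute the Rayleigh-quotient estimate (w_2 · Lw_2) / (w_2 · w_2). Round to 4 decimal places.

w1 = Lv₀ = (21, 24, 24)
w2 = Lw1 = (369, 438, 366)
Lw2 = (6303, 7404, 6306)
w2·Lw2 = 369·6303 + 438·7404 + 366·6306 = 7876755; w2·w2 = 369·369 + 438·438 + 366·366 = 461961
λ ≈ 7876755/461961 = 17.0507

λ ≈ 17.0507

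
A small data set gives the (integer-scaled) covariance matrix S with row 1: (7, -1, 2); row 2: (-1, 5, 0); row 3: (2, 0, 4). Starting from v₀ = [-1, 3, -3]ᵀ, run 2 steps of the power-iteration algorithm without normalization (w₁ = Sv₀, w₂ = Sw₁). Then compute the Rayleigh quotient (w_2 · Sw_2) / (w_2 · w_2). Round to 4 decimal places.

λ ≈ 8.0461

w1 = Sv₀ = (7·(-1) + (-1)·3 + 2·(-3); (-1)·(-1) + 5·3 + 0·(-3); 2·(-1) + 0·3 + 4·(-3)) = (-16, 16, -14)
w2 = Sw1 = (7·(-16) + (-1)·16 + 2·(-14); (-1)·(-16) + 5·16 + 0·(-14); 2·(-16) + 0·16 + 4·(-14)) = (-156, 96, -88)
Sw2 = (-1364, 636, -664)
w2·Sw2 = (-156)·(-1364) + 96·636 + (-88)·(-664) = 332272; w2·w2 = (-156)·(-156) + 96·96 + (-88)·(-88) = 41296
λ ≈ 332272/41296 = 8.0461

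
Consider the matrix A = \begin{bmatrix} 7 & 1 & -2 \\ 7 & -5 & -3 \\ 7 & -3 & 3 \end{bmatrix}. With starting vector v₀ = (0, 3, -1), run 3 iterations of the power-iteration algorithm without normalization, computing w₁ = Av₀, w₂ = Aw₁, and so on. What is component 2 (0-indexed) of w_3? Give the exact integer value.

w1 = Av₀ = (7·0 + 1·3 + (-2)·(-1); 7·0 + (-5)·3 + (-3)·(-1); 7·0 + (-3)·3 + 3·(-1)) = (5, -12, -12)
w2 = Aw1 = (7·5 + 1·(-12) + (-2)·(-12); 7·5 + (-5)·(-12) + (-3)·(-12); 7·5 + (-3)·(-12) + 3·(-12)) = (47, 131, 35)
w3 = Aw2 = (390, -431, 41)
The requested component of w3 is 41.

41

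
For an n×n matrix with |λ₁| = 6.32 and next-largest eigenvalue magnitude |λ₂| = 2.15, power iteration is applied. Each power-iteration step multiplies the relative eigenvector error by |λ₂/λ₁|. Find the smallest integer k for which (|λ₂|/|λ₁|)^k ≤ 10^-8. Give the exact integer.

|λ₂/λ₁| = 2.15/6.32 = 0.34019
Need k ≥ ln(10^-8) / ln(0.34019) = -18.4207 / -1.0783 ≈ 17.084
Smallest integer k satisfying the bound: 18

18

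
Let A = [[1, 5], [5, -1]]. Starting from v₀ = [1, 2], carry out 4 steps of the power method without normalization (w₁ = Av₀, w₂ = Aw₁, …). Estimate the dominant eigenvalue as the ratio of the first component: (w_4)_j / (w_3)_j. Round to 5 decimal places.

w1 = Av₀ = (11, 3)
w2 = Aw1 = (26, 52)
w3 = Aw2 = (286, 78)
w4 = Aw3 = (676, 1352)
Ratio at component: 676 / 286 = 2.36364

λ ≈ 2.36364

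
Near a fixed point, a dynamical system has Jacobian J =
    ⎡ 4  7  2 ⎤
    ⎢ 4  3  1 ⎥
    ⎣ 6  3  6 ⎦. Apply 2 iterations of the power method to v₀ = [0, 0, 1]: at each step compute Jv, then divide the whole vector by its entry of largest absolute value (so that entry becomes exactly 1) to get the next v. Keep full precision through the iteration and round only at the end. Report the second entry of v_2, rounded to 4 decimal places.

Jv0 = (2.00000, 1.00000, 6.00000); divide by 6.00000 → v1 = (0.33333, 0.16667, 1.00000)
Jv1 = (4.50000, 2.83333, 8.50000); divide by 8.50000 → v2 = (0.52941, 0.33333, 1.00000)
Requested entry of v2: 17/51 = 0.3333

0.3333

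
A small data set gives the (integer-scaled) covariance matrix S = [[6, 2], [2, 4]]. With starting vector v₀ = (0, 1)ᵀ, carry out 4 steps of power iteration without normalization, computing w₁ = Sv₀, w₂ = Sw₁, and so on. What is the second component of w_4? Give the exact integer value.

w1 = Sv₀ = (6·0 + 2·1; 2·0 + 4·1) = (2, 4)
w2 = Sw1 = (6·2 + 2·4; 2·2 + 4·4) = (20, 20)
w3 = Sw2 = (160, 120)
w4 = Sw3 = (1200, 800)
The requested component of w4 is 800.

800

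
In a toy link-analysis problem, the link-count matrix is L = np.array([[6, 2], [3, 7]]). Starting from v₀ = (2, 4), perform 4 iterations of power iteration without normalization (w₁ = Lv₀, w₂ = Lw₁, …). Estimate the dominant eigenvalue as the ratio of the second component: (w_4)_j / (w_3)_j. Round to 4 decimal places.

λ ≈ 8.9517

w1 = Lv₀ = (6·2 + 2·4; 3·2 + 7·4) = (20, 34)
w2 = Lw1 = (6·20 + 2·34; 3·20 + 7·34) = (188, 298)
w3 = Lw2 = (1724, 2650)
w4 = Lw3 = (15644, 23722)
Ratio at component: 23722 / 2650 = 8.9517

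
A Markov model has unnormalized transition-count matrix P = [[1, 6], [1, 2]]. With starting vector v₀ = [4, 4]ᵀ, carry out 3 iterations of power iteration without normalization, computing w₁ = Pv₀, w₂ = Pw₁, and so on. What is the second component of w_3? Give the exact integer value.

w1 = Pv₀ = (1·4 + 6·4; 1·4 + 2·4) = (28, 12)
w2 = Pw1 = (1·28 + 6·12; 1·28 + 2·12) = (100, 52)
w3 = Pw2 = (412, 204)
The requested component of w3 is 204.

204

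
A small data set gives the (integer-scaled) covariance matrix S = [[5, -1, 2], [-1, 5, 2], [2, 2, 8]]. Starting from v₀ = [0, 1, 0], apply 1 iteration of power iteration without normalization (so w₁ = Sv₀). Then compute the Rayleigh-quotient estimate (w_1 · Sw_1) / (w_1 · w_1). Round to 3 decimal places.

λ ≈ 6.800

w1 = Sv₀ = (-1, 5, 2)
Sw1 = (-6, 30, 24)
w1·Sw1 = (-1)·(-6) + 5·30 + 2·24 = 204; w1·w1 = (-1)·(-1) + 5·5 + 2·2 = 30
λ ≈ 204/30 = 6.800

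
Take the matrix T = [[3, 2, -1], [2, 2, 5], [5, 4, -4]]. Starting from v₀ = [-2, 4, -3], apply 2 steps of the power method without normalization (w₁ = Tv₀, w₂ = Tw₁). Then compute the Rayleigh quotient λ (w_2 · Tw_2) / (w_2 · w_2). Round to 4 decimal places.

-5.4478

w1 = Tv₀ = (3·(-2) + 2·4 + (-1)·(-3); 2·(-2) + 2·4 + 5·(-3); 5·(-2) + 4·4 + (-4)·(-3)) = (5, -11, 18)
w2 = Tw1 = (3·5 + 2·(-11) + (-1)·18; 2·5 + 2·(-11) + 5·18; 5·5 + 4·(-11) + (-4)·18) = (-25, 78, -91)
Tw2 = (172, -349, 551)
w2·Tw2 = (-25)·172 + 78·(-349) + (-91)·551 = -81663; w2·w2 = (-25)·(-25) + 78·78 + (-91)·(-91) = 14990
λ ≈ -81663/14990 = -5.4478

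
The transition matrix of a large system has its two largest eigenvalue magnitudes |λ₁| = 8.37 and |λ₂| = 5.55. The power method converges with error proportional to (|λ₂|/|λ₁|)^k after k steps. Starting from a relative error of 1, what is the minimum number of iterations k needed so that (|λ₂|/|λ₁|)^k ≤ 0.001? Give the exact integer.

|λ₂/λ₁| = 5.55/8.37 = 0.66308
Need k ≥ ln(0.001) / ln(0.66308) = -6.9078 / -0.4109 ≈ 16.813
Smallest integer k satisfying the bound: 17

17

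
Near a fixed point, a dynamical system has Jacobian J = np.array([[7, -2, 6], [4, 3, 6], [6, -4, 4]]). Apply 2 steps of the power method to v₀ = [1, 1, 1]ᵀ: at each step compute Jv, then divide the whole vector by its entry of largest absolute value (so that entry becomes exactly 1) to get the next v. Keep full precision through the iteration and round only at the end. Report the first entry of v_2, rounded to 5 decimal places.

Jv0 = (11.000000, 13.000000, 6.000000); divide by 13.000000 → v1 = (0.846154, 1.000000, 0.461538)
Jv1 = (6.692308, 9.153846, 2.923077); divide by 9.153846 → v2 = (0.731092, 1.000000, 0.319328)
Requested entry of v2: 87/119 = 0.73109

0.73109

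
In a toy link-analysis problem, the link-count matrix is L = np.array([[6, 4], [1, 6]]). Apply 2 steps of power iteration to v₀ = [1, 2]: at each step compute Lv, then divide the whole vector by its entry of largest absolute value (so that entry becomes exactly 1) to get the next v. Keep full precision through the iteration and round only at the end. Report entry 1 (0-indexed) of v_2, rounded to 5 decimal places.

0.67647

Lv0 = (14.000000, 13.000000); divide by 14.000000 → v1 = (1.000000, 0.928571)
Lv1 = (9.714286, 6.571429); divide by 9.714286 → v2 = (1.000000, 0.676471)
Requested entry of v2: 92/136 = 0.67647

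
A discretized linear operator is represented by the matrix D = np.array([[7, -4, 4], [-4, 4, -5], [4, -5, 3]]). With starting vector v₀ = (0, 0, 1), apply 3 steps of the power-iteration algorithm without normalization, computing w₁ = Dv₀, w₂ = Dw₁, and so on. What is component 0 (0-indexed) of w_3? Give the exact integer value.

w1 = Dv₀ = (7·0 + (-4)·0 + 4·1; (-4)·0 + 4·0 + (-5)·1; 4·0 + (-5)·0 + 3·1) = (4, -5, 3)
w2 = Dw1 = (7·4 + (-4)·(-5) + 4·3; (-4)·4 + 4·(-5) + (-5)·3; 4·4 + (-5)·(-5) + 3·3) = (60, -51, 50)
w3 = Dw2 = (824, -694, 645)
The requested component of w3 is 824.

824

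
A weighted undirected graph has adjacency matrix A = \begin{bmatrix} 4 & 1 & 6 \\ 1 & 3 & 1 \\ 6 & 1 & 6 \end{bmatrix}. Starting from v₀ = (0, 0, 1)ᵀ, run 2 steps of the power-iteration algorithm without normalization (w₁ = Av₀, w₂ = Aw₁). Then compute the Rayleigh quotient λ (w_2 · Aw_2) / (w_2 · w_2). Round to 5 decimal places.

w1 = Av₀ = (4·0 + 1·0 + 6·1; 1·0 + 3·0 + 1·1; 6·0 + 1·0 + 6·1) = (6, 1, 6)
w2 = Aw1 = (4·6 + 1·1 + 6·6; 1·6 + 3·1 + 1·6; 6·6 + 1·1 + 6·6) = (61, 15, 73)
Aw2 = (697, 179, 819)
w2·Aw2 = 61·697 + 15·179 + 73·819 = 104989; w2·w2 = 61·61 + 15·15 + 73·73 = 9275
λ ≈ 104989/9275 = 11.31957

λ ≈ 11.31957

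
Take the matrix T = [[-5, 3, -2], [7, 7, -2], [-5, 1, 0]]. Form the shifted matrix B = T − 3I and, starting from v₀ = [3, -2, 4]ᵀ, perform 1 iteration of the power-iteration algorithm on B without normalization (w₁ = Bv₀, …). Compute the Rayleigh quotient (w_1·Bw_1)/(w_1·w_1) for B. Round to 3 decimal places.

-10.149

B = T − 3I has rows (-8, 3, -2); (7, 4, -2); (-5, 1, -3)
w1 = Bv₀ = (-38, 5, -29)
Bw1 = (377, -188, 282)
w1·Bw1 = -23444; w1·w1 = 2310; μ ≈ -23444/2310 = -10.149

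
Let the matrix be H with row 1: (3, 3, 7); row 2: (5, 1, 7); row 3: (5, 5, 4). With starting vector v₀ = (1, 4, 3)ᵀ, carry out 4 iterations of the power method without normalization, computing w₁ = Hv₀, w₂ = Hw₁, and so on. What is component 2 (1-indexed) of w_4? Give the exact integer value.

w1 = Hv₀ = (36, 30, 37)
w2 = Hw1 = (457, 469, 478)
w3 = Hw2 = (6124, 6100, 6542)
w4 = Hw3 = (82466, 82514, 87288)
The requested component of w4 is 82514.

82514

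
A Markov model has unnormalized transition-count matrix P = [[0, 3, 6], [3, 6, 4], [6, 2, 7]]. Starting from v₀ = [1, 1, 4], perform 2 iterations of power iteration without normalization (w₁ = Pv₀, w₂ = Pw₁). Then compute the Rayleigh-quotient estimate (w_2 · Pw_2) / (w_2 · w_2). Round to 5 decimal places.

w1 = Pv₀ = (0·1 + 3·1 + 6·4; 3·1 + 6·1 + 4·4; 6·1 + 2·1 + 7·4) = (27, 25, 36)
w2 = Pw1 = (0·27 + 3·25 + 6·36; 3·27 + 6·25 + 4·36; 6·27 + 2·25 + 7·36) = (291, 375, 464)
Pw2 = (3909, 4979, 5744)
w2·Pw2 = 291·3909 + 375·4979 + 464·5744 = 5669860; w2·w2 = 291·291 + 375·375 + 464·464 = 440602
λ ≈ 5669860/440602 = 12.86844

λ ≈ 12.86844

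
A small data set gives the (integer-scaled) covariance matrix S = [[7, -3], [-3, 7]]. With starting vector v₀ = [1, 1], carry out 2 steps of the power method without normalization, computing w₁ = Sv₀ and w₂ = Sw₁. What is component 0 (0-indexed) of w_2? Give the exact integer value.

w1 = Sv₀ = (4, 4)
w2 = Sw1 = (16, 16)
The requested component of w2 is 16.

16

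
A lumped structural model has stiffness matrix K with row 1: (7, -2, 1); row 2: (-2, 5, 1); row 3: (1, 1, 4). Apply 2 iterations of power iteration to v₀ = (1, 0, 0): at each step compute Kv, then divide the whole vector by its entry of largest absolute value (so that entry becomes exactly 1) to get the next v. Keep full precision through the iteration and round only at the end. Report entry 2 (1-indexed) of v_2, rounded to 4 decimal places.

Kv0 = (7.00000, -2.00000, 1.00000); divide by 7.00000 → v1 = (1.00000, -0.28571, 0.14286)
Kv1 = (7.71429, -3.28571, 1.28571); divide by 7.71429 → v2 = (1.00000, -0.42593, 0.16667)
Requested entry of v2: -23/54 = -0.4259

-0.4259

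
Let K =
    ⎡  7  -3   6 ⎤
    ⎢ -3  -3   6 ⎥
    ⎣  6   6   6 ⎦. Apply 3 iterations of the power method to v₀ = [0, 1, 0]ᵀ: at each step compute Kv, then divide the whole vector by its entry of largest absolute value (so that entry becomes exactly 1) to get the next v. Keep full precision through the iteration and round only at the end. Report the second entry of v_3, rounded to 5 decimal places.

Kv0 = (-3.000000, -3.000000, 6.000000); divide by 6.000000 → v1 = (-0.500000, -0.500000, 1.000000)
Kv1 = (4.000000, 9.000000, 0.000000); divide by 9.000000 → v2 = (0.444444, 1.000000, 0.000000)
Kv2 = (0.111111, -4.333333, 8.666667); divide by 8.666667 → v3 = (0.012821, -0.500000, 1.000000)
Requested entry of v3: -234/468 = -0.50000

-0.50000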